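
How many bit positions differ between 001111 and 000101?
XOR = 001010, count of 1s = 2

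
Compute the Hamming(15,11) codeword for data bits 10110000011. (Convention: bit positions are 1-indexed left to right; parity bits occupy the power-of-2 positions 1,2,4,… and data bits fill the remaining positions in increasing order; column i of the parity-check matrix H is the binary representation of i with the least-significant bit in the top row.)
Codeword c = d · G (mod 2), d = 10110000011:
  c[0] = d·G[:,0] = (10110000011)·(11011010101) mod 2 = 1+0+0+1+0+0+0+0+0+0+1 mod 2 = 1
  c[1] = d·G[:,1] = (10110000011)·(10110110011) mod 2 = 1+0+1+1+0+0+0+0+0+1+1 mod 2 = 1
  c[2] = d·G[:,2] = (10110000011)·(10000000000) mod 2 = 1+0+0+0+0+0+0+0+0+0+0 mod 2 = 1
  c[3] = d·G[:,3] = (10110000011)·(01110001111) mod 2 = 0+0+1+1+0+0+0+0+0+1+1 mod 2 = 0
  c[4] = d·G[:,4] = (10110000011)·(01000000000) mod 2 = 0+0+0+0+0+0+0+0+0+0+0 mod 2 = 0
  c[5] = d·G[:,5] = (10110000011)·(00100000000) mod 2 = 0+0+1+0+0+0+0+0+0+0+0 mod 2 = 1
  c[6] = d·G[:,6] = (10110000011)·(00010000000) mod 2 = 0+0+0+1+0+0+0+0+0+0+0 mod 2 = 1
  c[7] = d·G[:,7] = (10110000011)·(00001111111) mod 2 = 0+0+0+0+0+0+0+0+0+1+1 mod 2 = 0
  c[8] = d·G[:,8] = (10110000011)·(00001000000) mod 2 = 0+0+0+0+0+0+0+0+0+0+0 mod 2 = 0
  c[9] = d·G[:,9] = (10110000011)·(00000100000) mod 2 = 0+0+0+0+0+0+0+0+0+0+0 mod 2 = 0
  c[10] = d·G[:,10] = (10110000011)·(00000010000) mod 2 = 0+0+0+0+0+0+0+0+0+0+0 mod 2 = 0
  c[11] = d·G[:,11] = (10110000011)·(00000001000) mod 2 = 0+0+0+0+0+0+0+0+0+0+0 mod 2 = 0
  c[12] = d·G[:,12] = (10110000011)·(00000000100) mod 2 = 0+0+0+0+0+0+0+0+0+0+0 mod 2 = 0
  c[13] = d·G[:,13] = (10110000011)·(00000000010) mod 2 = 0+0+0+0+0+0+0+0+0+1+0 mod 2 = 1
  c[14] = d·G[:,14] = (10110000011)·(00000000001) mod 2 = 0+0+0+0+0+0+0+0+0+0+1 mod 2 = 1
Codeword = 111001100000011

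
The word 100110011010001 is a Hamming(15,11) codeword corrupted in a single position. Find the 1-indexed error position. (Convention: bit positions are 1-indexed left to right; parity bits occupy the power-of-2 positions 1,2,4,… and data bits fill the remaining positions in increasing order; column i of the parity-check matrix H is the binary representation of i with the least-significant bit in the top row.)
Syndrome s = H · r^T (mod 2), r = 100110011010001:
  s[0] = (101010101010101)·(100110011010001) mod 2 = 1+0+0+0+1+0+0+0+1+0+1+0+0+0+1 mod 2 = 1
  s[1] = (011001100110011)·(100110011010001) mod 2 = 0+0+0+0+0+0+0+0+0+0+1+0+0+0+1 mod 2 = 0
  s[2] = (000111100001111)·(100110011010001) mod 2 = 0+0+0+1+1+0+0+0+0+0+0+0+0+0+1 mod 2 = 1
  s[3] = (000000011111111)·(100110011010001) mod 2 = 0+0+0+0+0+0+0+1+1+0+1+0+0+0+1 mod 2 = 0
Syndrome = 1010
Column i of H is the binary representation of i, so the syndrome is the binary index of the flipped bit.
Read s = 1010 with s[0] as LSB: 1·2^0 + 0·2^1 + 1·2^2 + 0·2^3 = 5.
Error is at bit position 5.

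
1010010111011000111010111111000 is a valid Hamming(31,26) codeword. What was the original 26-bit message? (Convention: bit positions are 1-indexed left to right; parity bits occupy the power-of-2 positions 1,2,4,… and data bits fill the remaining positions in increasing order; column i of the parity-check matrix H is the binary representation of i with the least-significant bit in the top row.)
Parity bits occupy power-of-2 positions; data bits are at positions {3,5,6,7,9,10,11,12,13,14,15,17,18,19,20,21,22,23,24,25,26,27,28,29,30,31} (1-indexed).
Extract: c[3]=1 c[5]=0 c[6]=1 c[7]=0 c[9]=1 c[10]=1 c[11]=0 c[12]=1 c[13]=1 c[14]=0 c[15]=0 c[17]=1 c[18]=1 c[19]=1 c[20]=0 c[21]=1 c[22]=0 c[23]=1 c[24]=1 c[25]=1 c[26]=1 c[27]=1 c[28]=1 c[29]=0 c[30]=0 c[31]=0
Data = 10101101100111010111111000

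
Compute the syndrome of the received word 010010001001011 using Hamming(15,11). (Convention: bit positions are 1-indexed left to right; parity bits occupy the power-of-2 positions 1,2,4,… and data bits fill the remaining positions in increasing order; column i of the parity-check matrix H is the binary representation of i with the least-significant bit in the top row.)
Syndrome s = H · r^T (mod 2), r = 010010001001011:
  s[0] = (101010101010101)·(010010001001011) mod 2 = 0+0+0+0+1+0+0+0+1+0+0+0+0+0+1 mod 2 = 1
  s[1] = (011001100110011)·(010010001001011) mod 2 = 0+1+0+0+0+0+0+0+0+0+0+0+0+1+1 mod 2 = 1
  s[2] = (000111100001111)·(010010001001011) mod 2 = 0+0+0+0+1+0+0+0+0+0+0+1+0+1+1 mod 2 = 0
  s[3] = (000000011111111)·(010010001001011) mod 2 = 0+0+0+0+0+0+0+0+1+0+0+1+0+1+1 mod 2 = 0
Syndrome = 1100
Non-zero syndrome: error at position 3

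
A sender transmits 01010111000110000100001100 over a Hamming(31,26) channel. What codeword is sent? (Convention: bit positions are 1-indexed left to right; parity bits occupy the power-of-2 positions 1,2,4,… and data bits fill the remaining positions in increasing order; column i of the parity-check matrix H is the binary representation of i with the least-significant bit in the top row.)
Codeword c = d · G (mod 2), d = 01010111000110000100001100:
  c[0] = d·G[:,0] = (01010111000110000100001100)·(11011010101101010101010101) mod 2 = 0+1+0+1+0+0+1+0+0+0+0+1+0+0+0+0+0+1+0+0+0+0+0+1+0+0 mod 2 = 0
  c[1] = d·G[:,1] = (01010111000110000100001100)·(10110110011011001100110011) mod 2 = 0+0+0+1+0+1+1+0+0+0+0+0+1+0+0+0+0+1+0+0+0+0+0+0+0+0 mod 2 = 1
  c[2] = d·G[:,2] = (01010111000110000100001100)·(10000000000000000000000000) mod 2 = 0+0+0+0+0+0+0+0+0+0+0+0+0+0+0+0+0+0+0+0+0+0+0+0+0+0 mod 2 = 0
  c[3] = d·G[:,3] = (01010111000110000100001100)·(01110001111000111100001111) mod 2 = 0+1+0+1+0+0+0+1+0+0+0+0+0+0+0+0+0+1+0+0+0+0+1+1+0+0 mod 2 = 0
  c[4] = d·G[:,4] = (01010111000110000100001100)·(01000000000000000000000000) mod 2 = 0+1+0+0+0+0+0+0+0+0+0+0+0+0+0+0+0+0+0+0+0+0+0+0+0+0 mod 2 = 1
  c[5] = d·G[:,5] = (01010111000110000100001100)·(00100000000000000000000000) mod 2 = 0+0+0+0+0+0+0+0+0+0+0+0+0+0+0+0+0+0+0+0+0+0+0+0+0+0 mod 2 = 0
  c[6] = d·G[:,6] = (01010111000110000100001100)·(00010000000000000000000000) mod 2 = 0+0+0+1+0+0+0+0+0+0+0+0+0+0+0+0+0+0+0+0+0+0+0+0+0+0 mod 2 = 1
  c[7] = d·G[:,7] = (01010111000110000100001100)·(00001111111000000011111111) mod 2 = 0+0+0+0+0+1+1+1+0+0+0+0+0+0+0+0+0+0+0+0+0+0+1+1+0+0 mod 2 = 1
  c[8] = d·G[:,8] = (01010111000110000100001100)·(00001000000000000000000000) mod 2 = 0+0+0+0+0+0+0+0+0+0+0+0+0+0+0+0+0+0+0+0+0+0+0+0+0+0 mod 2 = 0
  c[9] = d·G[:,9] = (01010111000110000100001100)·(00000100000000000000000000) mod 2 = 0+0+0+0+0+1+0+0+0+0+0+0+0+0+0+0+0+0+0+0+0+0+0+0+0+0 mod 2 = 1
  c[10] = d·G[:,10] = (01010111000110000100001100)·(00000010000000000000000000) mod 2 = 0+0+0+0+0+0+1+0+0+0+0+0+0+0+0+0+0+0+0+0+0+0+0+0+0+0 mod 2 = 1
  c[11] = d·G[:,11] = (01010111000110000100001100)·(00000001000000000000000000) mod 2 = 0+0+0+0+0+0+0+1+0+0+0+0+0+0+0+0+0+0+0+0+0+0+0+0+0+0 mod 2 = 1
  c[12] = d·G[:,12] = (01010111000110000100001100)·(00000000100000000000000000) mod 2 = 0+0+0+0+0+0+0+0+0+0+0+0+0+0+0+0+0+0+0+0+0+0+0+0+0+0 mod 2 = 0
  c[13] = d·G[:,13] = (01010111000110000100001100)·(00000000010000000000000000) mod 2 = 0+0+0+0+0+0+0+0+0+0+0+0+0+0+0+0+0+0+0+0+0+0+0+0+0+0 mod 2 = 0
  c[14] = d·G[:,14] = (01010111000110000100001100)·(00000000001000000000000000) mod 2 = 0+0+0+0+0+0+0+0+0+0+0+0+0+0+0+0+0+0+0+0+0+0+0+0+0+0 mod 2 = 0
  c[15] = d·G[:,15] = (01010111000110000100001100)·(00000000000111111111111111) mod 2 = 0+0+0+0+0+0+0+0+0+0+0+1+1+0+0+0+0+1+0+0+0+0+1+1+0+0 mod 2 = 1
  c[16] = d·G[:,16] = (01010111000110000100001100)·(00000000000100000000000000) mod 2 = 0+0+0+0+0+0+0+0+0+0+0+1+0+0+0+0+0+0+0+0+0+0+0+0+0+0 mod 2 = 1
  c[17] = d·G[:,17] = (01010111000110000100001100)·(00000000000010000000000000) mod 2 = 0+0+0+0+0+0+0+0+0+0+0+0+1+0+0+0+0+0+0+0+0+0+0+0+0+0 mod 2 = 1
  c[18] = d·G[:,18] = (01010111000110000100001100)·(00000000000001000000000000) mod 2 = 0+0+0+0+0+0+0+0+0+0+0+0+0+0+0+0+0+0+0+0+0+0+0+0+0+0 mod 2 = 0
  c[19] = d·G[:,19] = (01010111000110000100001100)·(00000000000000100000000000) mod 2 = 0+0+0+0+0+0+0+0+0+0+0+0+0+0+0+0+0+0+0+0+0+0+0+0+0+0 mod 2 = 0
  c[20] = d·G[:,20] = (01010111000110000100001100)·(00000000000000010000000000) mod 2 = 0+0+0+0+0+0+0+0+0+0+0+0+0+0+0+0+0+0+0+0+0+0+0+0+0+0 mod 2 = 0
  c[21] = d·G[:,21] = (01010111000110000100001100)·(00000000000000001000000000) mod 2 = 0+0+0+0+0+0+0+0+0+0+0+0+0+0+0+0+0+0+0+0+0+0+0+0+0+0 mod 2 = 0
  c[22] = d·G[:,22] = (01010111000110000100001100)·(00000000000000000100000000) mod 2 = 0+0+0+0+0+0+0+0+0+0+0+0+0+0+0+0+0+1+0+0+0+0+0+0+0+0 mod 2 = 1
  c[23] = d·G[:,23] = (01010111000110000100001100)·(00000000000000000010000000) mod 2 = 0+0+0+0+0+0+0+0+0+0+0+0+0+0+0+0+0+0+0+0+0+0+0+0+0+0 mod 2 = 0
  c[24] = d·G[:,24] = (01010111000110000100001100)·(00000000000000000001000000) mod 2 = 0+0+0+0+0+0+0+0+0+0+0+0+0+0+0+0+0+0+0+0+0+0+0+0+0+0 mod 2 = 0
  c[25] = d·G[:,25] = (01010111000110000100001100)·(00000000000000000000100000) mod 2 = 0+0+0+0+0+0+0+0+0+0+0+0+0+0+0+0+0+0+0+0+0+0+0+0+0+0 mod 2 = 0
  c[26] = d·G[:,26] = (01010111000110000100001100)·(00000000000000000000010000) mod 2 = 0+0+0+0+0+0+0+0+0+0+0+0+0+0+0+0+0+0+0+0+0+0+0+0+0+0 mod 2 = 0
  c[27] = d·G[:,27] = (01010111000110000100001100)·(00000000000000000000001000) mod 2 = 0+0+0+0+0+0+0+0+0+0+0+0+0+0+0+0+0+0+0+0+0+0+1+0+0+0 mod 2 = 1
  c[28] = d·G[:,28] = (01010111000110000100001100)·(00000000000000000000000100) mod 2 = 0+0+0+0+0+0+0+0+0+0+0+0+0+0+0+0+0+0+0+0+0+0+0+1+0+0 mod 2 = 1
  c[29] = d·G[:,29] = (01010111000110000100001100)·(00000000000000000000000010) mod 2 = 0+0+0+0+0+0+0+0+0+0+0+0+0+0+0+0+0+0+0+0+0+0+0+0+0+0 mod 2 = 0
  c[30] = d·G[:,30] = (01010111000110000100001100)·(00000000000000000000000001) mod 2 = 0+0+0+0+0+0+0+0+0+0+0+0+0+0+0+0+0+0+0+0+0+0+0+0+0+0 mod 2 = 0
Codeword = 0100101101110001110000100001100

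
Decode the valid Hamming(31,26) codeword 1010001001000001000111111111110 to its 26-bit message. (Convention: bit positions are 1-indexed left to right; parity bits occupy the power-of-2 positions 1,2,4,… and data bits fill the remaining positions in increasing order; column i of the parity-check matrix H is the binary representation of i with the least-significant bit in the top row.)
Parity bits occupy power-of-2 positions; data bits are at positions {3,5,6,7,9,10,11,12,13,14,15,17,18,19,20,21,22,23,24,25,26,27,28,29,30,31} (1-indexed).
Extract: c[3]=1 c[5]=0 c[6]=0 c[7]=1 c[9]=0 c[10]=1 c[11]=0 c[12]=0 c[13]=0 c[14]=0 c[15]=0 c[17]=0 c[18]=0 c[19]=0 c[20]=1 c[21]=1 c[22]=1 c[23]=1 c[24]=1 c[25]=1 c[26]=1 c[27]=1 c[28]=1 c[29]=1 c[30]=1 c[31]=0
Data = 10010100000000111111111110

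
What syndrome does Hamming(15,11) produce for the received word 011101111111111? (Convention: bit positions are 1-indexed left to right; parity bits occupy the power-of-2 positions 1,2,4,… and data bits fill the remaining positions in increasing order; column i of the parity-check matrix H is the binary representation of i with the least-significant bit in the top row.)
Syndrome s = H · r^T (mod 2), r = 011101111111111:
  s[0] = (101010101010101)·(011101111111111) mod 2 = 0+0+1+0+0+0+1+0+1+0+1+0+1+0+1 mod 2 = 0
  s[1] = (011001100110011)·(011101111111111) mod 2 = 0+1+1+0+0+1+1+0+0+1+1+0+0+1+1 mod 2 = 0
  s[2] = (000111100001111)·(011101111111111) mod 2 = 0+0+0+1+0+1+1+0+0+0+0+1+1+1+1 mod 2 = 1
  s[3] = (000000011111111)·(011101111111111) mod 2 = 0+0+0+0+0+0+0+1+1+1+1+1+1+1+1 mod 2 = 0
Syndrome = 0010
Non-zero syndrome: error at position 4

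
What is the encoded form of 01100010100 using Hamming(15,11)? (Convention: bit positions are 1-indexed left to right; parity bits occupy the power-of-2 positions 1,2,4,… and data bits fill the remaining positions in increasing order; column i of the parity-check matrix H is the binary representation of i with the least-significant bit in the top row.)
Codeword c = d · G (mod 2), d = 01100010100:
  c[0] = d·G[:,0] = (01100010100)·(11011010101) mod 2 = 0+1+0+0+0+0+1+0+1+0+0 mod 2 = 1
  c[1] = d·G[:,1] = (01100010100)·(10110110011) mod 2 = 0+0+1+0+0+0+1+0+0+0+0 mod 2 = 0
  c[2] = d·G[:,2] = (01100010100)·(10000000000) mod 2 = 0+0+0+0+0+0+0+0+0+0+0 mod 2 = 0
  c[3] = d·G[:,3] = (01100010100)·(01110001111) mod 2 = 0+1+1+0+0+0+0+0+1+0+0 mod 2 = 1
  c[4] = d·G[:,4] = (01100010100)·(01000000000) mod 2 = 0+1+0+0+0+0+0+0+0+0+0 mod 2 = 1
  c[5] = d·G[:,5] = (01100010100)·(00100000000) mod 2 = 0+0+1+0+0+0+0+0+0+0+0 mod 2 = 1
  c[6] = d·G[:,6] = (01100010100)·(00010000000) mod 2 = 0+0+0+0+0+0+0+0+0+0+0 mod 2 = 0
  c[7] = d·G[:,7] = (01100010100)·(00001111111) mod 2 = 0+0+0+0+0+0+1+0+1+0+0 mod 2 = 0
  c[8] = d·G[:,8] = (01100010100)·(00001000000) mod 2 = 0+0+0+0+0+0+0+0+0+0+0 mod 2 = 0
  c[9] = d·G[:,9] = (01100010100)·(00000100000) mod 2 = 0+0+0+0+0+0+0+0+0+0+0 mod 2 = 0
  c[10] = d·G[:,10] = (01100010100)·(00000010000) mod 2 = 0+0+0+0+0+0+1+0+0+0+0 mod 2 = 1
  c[11] = d·G[:,11] = (01100010100)·(00000001000) mod 2 = 0+0+0+0+0+0+0+0+0+0+0 mod 2 = 0
  c[12] = d·G[:,12] = (01100010100)·(00000000100) mod 2 = 0+0+0+0+0+0+0+0+1+0+0 mod 2 = 1
  c[13] = d·G[:,13] = (01100010100)·(00000000010) mod 2 = 0+0+0+0+0+0+0+0+0+0+0 mod 2 = 0
  c[14] = d·G[:,14] = (01100010100)·(00000000001) mod 2 = 0+0+0+0+0+0+0+0+0+0+0 mod 2 = 0
Codeword = 100111000010100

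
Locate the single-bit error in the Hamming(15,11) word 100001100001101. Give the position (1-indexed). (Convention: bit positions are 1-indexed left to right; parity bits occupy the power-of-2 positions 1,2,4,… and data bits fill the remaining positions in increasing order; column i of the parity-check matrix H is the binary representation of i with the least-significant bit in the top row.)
Syndrome s = H · r^T (mod 2), r = 100001100001101:
  s[0] = (101010101010101)·(100001100001101) mod 2 = 1+0+0+0+0+0+1+0+0+0+0+0+1+0+1 mod 2 = 0
  s[1] = (011001100110011)·(100001100001101) mod 2 = 0+0+0+0+0+1+1+0+0+0+0+0+0+0+1 mod 2 = 1
  s[2] = (000111100001111)·(100001100001101) mod 2 = 0+0+0+0+0+1+1+0+0+0+0+1+1+0+1 mod 2 = 1
  s[3] = (000000011111111)·(100001100001101) mod 2 = 0+0+0+0+0+0+0+0+0+0+0+1+1+0+1 mod 2 = 1
Syndrome = 0111
Column i of H is the binary representation of i, so the syndrome is the binary index of the flipped bit.
Read s = 0111 with s[0] as LSB: 0·2^0 + 1·2^1 + 1·2^2 + 1·2^3 = 14.
Error is at bit position 14.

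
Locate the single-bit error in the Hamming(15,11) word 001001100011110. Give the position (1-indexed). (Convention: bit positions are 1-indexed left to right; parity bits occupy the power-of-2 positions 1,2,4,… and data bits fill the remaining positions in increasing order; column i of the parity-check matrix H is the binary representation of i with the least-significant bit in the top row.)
Syndrome s = H · r^T (mod 2), r = 001001100011110:
  s[0] = (101010101010101)·(001001100011110) mod 2 = 0+0+1+0+0+0+1+0+0+0+1+0+1+0+0 mod 2 = 0
  s[1] = (011001100110011)·(001001100011110) mod 2 = 0+0+1+0+0+1+1+0+0+0+1+0+0+1+0 mod 2 = 1
  s[2] = (000111100001111)·(001001100011110) mod 2 = 0+0+0+0+0+1+1+0+0+0+0+1+1+1+0 mod 2 = 1
  s[3] = (000000011111111)·(001001100011110) mod 2 = 0+0+0+0+0+0+0+0+0+0+1+1+1+1+0 mod 2 = 0
Syndrome = 0110
Column i of H is the binary representation of i, so the syndrome is the binary index of the flipped bit.
Read s = 0110 with s[0] as LSB: 0·2^0 + 1·2^1 + 1·2^2 + 0·2^3 = 6.
Error is at bit position 6.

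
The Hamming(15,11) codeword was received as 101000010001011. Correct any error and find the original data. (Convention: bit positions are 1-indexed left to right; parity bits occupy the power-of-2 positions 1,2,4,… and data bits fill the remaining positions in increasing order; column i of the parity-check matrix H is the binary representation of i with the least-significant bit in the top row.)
Syndrome s = H · r^T (mod 2), r = 101000010001011:
  s[0] = (101010101010101)·(101000010001011) mod 2 = 1+0+1+0+0+0+0+0+0+0+0+0+0+0+1 mod 2 = 1
  s[1] = (011001100110011)·(101000010001011) mod 2 = 0+0+1+0+0+0+0+0+0+0+0+0+0+1+1 mod 2 = 1
  s[2] = (000111100001111)·(101000010001011) mod 2 = 0+0+0+0+0+0+0+0+0+0+0+1+0+1+1 mod 2 = 1
  s[3] = (000000011111111)·(101000010001011) mod 2 = 0+0+0+0+0+0+0+1+0+0+0+1+0+1+1 mod 2 = 0
Syndrome = 1110
Column 7 of H equals this syndrome → error at bit 7 (1-indexed).
Flip bit 7: 101000010001011 → 101000110001011
Extract data bits at positions {3,5,6,7,9,10,11,12,13,14,15}: 10010001011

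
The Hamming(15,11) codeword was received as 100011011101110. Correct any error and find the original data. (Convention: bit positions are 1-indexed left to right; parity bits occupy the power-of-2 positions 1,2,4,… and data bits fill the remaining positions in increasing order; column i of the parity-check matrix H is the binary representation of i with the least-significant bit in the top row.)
Syndrome s = H · r^T (mod 2), r = 100011011101110:
  s[0] = (101010101010101)·(100011011101110) mod 2 = 1+0+0+0+1+0+0+0+1+0+0+0+1+0+0 mod 2 = 0
  s[1] = (011001100110011)·(100011011101110) mod 2 = 0+0+0+0+0+1+0+0+0+1+0+0+0+1+0 mod 2 = 1
  s[2] = (000111100001111)·(100011011101110) mod 2 = 0+0+0+0+1+1+0+0+0+0+0+1+1+1+0 mod 2 = 1
  s[3] = (000000011111111)·(100011011101110) mod 2 = 0+0+0+0+0+0+0+1+1+1+0+1+1+1+0 mod 2 = 0
Syndrome = 0110
Column 6 of H equals this syndrome → error at bit 6 (1-indexed).
Flip bit 6: 100011011101110 → 100010011101110
Extract data bits at positions {3,5,6,7,9,10,11,12,13,14,15}: 01001101110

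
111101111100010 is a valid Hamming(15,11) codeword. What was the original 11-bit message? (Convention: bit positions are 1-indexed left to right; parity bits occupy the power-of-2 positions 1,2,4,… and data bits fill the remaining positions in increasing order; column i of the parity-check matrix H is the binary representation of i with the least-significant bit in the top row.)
Parity bits occupy power-of-2 positions; data bits are at positions {3,5,6,7,9,10,11,12,13,14,15} (1-indexed).
Extract: c[3]=1 c[5]=0 c[6]=1 c[7]=1 c[9]=1 c[10]=1 c[11]=0 c[12]=0 c[13]=0 c[14]=1 c[15]=0
Data = 10111100010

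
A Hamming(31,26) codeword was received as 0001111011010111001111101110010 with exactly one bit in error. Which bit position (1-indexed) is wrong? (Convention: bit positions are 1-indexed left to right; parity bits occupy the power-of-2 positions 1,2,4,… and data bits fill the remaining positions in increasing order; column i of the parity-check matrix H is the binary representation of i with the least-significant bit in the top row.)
Syndrome s = H · r^T (mod 2), r = 0001111011010111001111101110010:
  s[0] = (1010101010101010101010101010101)·(0001111011010111001111101110010) mod 2 = 0+0+0+0+1+0+1+0+1+0+0+0+0+0+1+0+0+0+1+0+1+0+1+0+1+0+1+0+0+0+0 mod 2 = 1
  s[1] = (0110011001100110011001100110011)·(0001111011010111001111101110010) mod 2 = 0+0+0+0+0+1+1+0+0+1+0+0+0+1+1+0+0+0+1+0+0+1+1+0+0+1+1+0+0+1+0 mod 2 = 1
  s[2] = (0001111000011110000111100001111)·(0001111011010111001111101110010) mod 2 = 0+0+0+1+1+1+1+0+0+0+0+1+0+1+1+0+0+0+0+1+1+1+1+0+0+0+0+0+0+1+0 mod 2 = 0
  s[3] = (0000000111111110000000011111111)·(0001111011010111001111101110010) mod 2 = 0+0+0+0+0+0+0+0+1+1+0+1+0+1+1+0+0+0+0+0+0+0+0+0+1+1+1+0+0+1+0 mod 2 = 1
  s[4] = (0000000000000001111111111111111)·(0001111011010111001111101110010) mod 2 = 0+0+0+0+0+0+0+0+0+0+0+0+0+0+0+1+0+0+1+1+1+1+1+0+1+1+1+0+0+1+0 mod 2 = 0
Syndrome = 11010
Column i of H is the binary representation of i, so the syndrome is the binary index of the flipped bit.
Read s = 11010 with s[0] as LSB: 1·2^0 + 1·2^1 + 0·2^2 + 1·2^3 + 0·2^4 = 11.
Error is at bit position 11.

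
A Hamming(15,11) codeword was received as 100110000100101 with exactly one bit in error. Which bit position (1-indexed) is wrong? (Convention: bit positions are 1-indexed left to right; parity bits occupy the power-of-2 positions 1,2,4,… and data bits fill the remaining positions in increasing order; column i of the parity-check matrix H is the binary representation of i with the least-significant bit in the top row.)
Syndrome s = H · r^T (mod 2), r = 100110000100101:
  s[0] = (101010101010101)·(100110000100101) mod 2 = 1+0+0+0+1+0+0+0+0+0+0+0+1+0+1 mod 2 = 0
  s[1] = (011001100110011)·(100110000100101) mod 2 = 0+0+0+0+0+0+0+0+0+1+0+0+0+0+1 mod 2 = 0
  s[2] = (000111100001111)·(100110000100101) mod 2 = 0+0+0+1+1+0+0+0+0+0+0+0+1+0+1 mod 2 = 0
  s[3] = (000000011111111)·(100110000100101) mod 2 = 0+0+0+0+0+0+0+0+0+1+0+0+1+0+1 mod 2 = 1
Syndrome = 0001
Column i of H is the binary representation of i, so the syndrome is the binary index of the flipped bit.
Read s = 0001 with s[0] as LSB: 0·2^0 + 0·2^1 + 0·2^2 + 1·2^3 = 8.
Error is at bit position 8.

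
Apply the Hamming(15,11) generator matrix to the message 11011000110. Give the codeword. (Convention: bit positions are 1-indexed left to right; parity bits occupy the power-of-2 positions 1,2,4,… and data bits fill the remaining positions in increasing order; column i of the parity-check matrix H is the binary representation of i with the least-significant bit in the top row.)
Codeword c = d · G (mod 2), d = 11011000110:
  c[0] = d·G[:,0] = (11011000110)·(11011010101) mod 2 = 1+1+0+1+1+0+0+0+1+0+0 mod 2 = 1
  c[1] = d·G[:,1] = (11011000110)·(10110110011) mod 2 = 1+0+0+1+0+0+0+0+0+1+0 mod 2 = 1
  c[2] = d·G[:,2] = (11011000110)·(10000000000) mod 2 = 1+0+0+0+0+0+0+0+0+0+0 mod 2 = 1
  c[3] = d·G[:,3] = (11011000110)·(01110001111) mod 2 = 0+1+0+1+0+0+0+0+1+1+0 mod 2 = 0
  c[4] = d·G[:,4] = (11011000110)·(01000000000) mod 2 = 0+1+0+0+0+0+0+0+0+0+0 mod 2 = 1
  c[5] = d·G[:,5] = (11011000110)·(00100000000) mod 2 = 0+0+0+0+0+0+0+0+0+0+0 mod 2 = 0
  c[6] = d·G[:,6] = (11011000110)·(00010000000) mod 2 = 0+0+0+1+0+0+0+0+0+0+0 mod 2 = 1
  c[7] = d·G[:,7] = (11011000110)·(00001111111) mod 2 = 0+0+0+0+1+0+0+0+1+1+0 mod 2 = 1
  c[8] = d·G[:,8] = (11011000110)·(00001000000) mod 2 = 0+0+0+0+1+0+0+0+0+0+0 mod 2 = 1
  c[9] = d·G[:,9] = (11011000110)·(00000100000) mod 2 = 0+0+0+0+0+0+0+0+0+0+0 mod 2 = 0
  c[10] = d·G[:,10] = (11011000110)·(00000010000) mod 2 = 0+0+0+0+0+0+0+0+0+0+0 mod 2 = 0
  c[11] = d·G[:,11] = (11011000110)·(00000001000) mod 2 = 0+0+0+0+0+0+0+0+0+0+0 mod 2 = 0
  c[12] = d·G[:,12] = (11011000110)·(00000000100) mod 2 = 0+0+0+0+0+0+0+0+1+0+0 mod 2 = 1
  c[13] = d·G[:,13] = (11011000110)·(00000000010) mod 2 = 0+0+0+0+0+0+0+0+0+1+0 mod 2 = 1
  c[14] = d·G[:,14] = (11011000110)·(00000000001) mod 2 = 0+0+0+0+0+0+0+0+0+0+0 mod 2 = 0
Codeword = 111010111000110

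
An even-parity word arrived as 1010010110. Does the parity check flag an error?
Sum of received bits: 1+0+1+0+0+1+0+1+1+0 = 5; 5 mod 2 = 1. Result is 1 ≠ 0 → error detected.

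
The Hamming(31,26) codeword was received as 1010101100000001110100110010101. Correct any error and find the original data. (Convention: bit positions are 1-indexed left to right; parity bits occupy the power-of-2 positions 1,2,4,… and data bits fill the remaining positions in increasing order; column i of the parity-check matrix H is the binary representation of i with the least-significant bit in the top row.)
Syndrome s = H · r^T (mod 2), r = 1010101100000001110100110010101:
  s[0] = (1010101010101010101010101010101)·(1010101100000001110100110010101) mod 2 = 1+0+1+0+1+0+1+0+0+0+0+0+0+0+0+0+1+0+0+0+0+0+1+0+0+0+1+0+1+0+1 mod 2 = 1
  s[1] = (0110011001100110011001100110011)·(1010101100000001110100110010101) mod 2 = 0+0+1+0+0+0+1+0+0+0+0+0+0+0+0+0+0+1+0+0+0+0+1+0+0+0+1+0+0+0+1 mod 2 = 0
  s[2] = (0001111000011110000111100001111)·(1010101100000001110100110010101) mod 2 = 0+0+0+0+1+0+1+0+0+0+0+0+0+0+0+0+0+0+0+1+0+0+1+0+0+0+0+0+1+0+1 mod 2 = 0
  s[3] = (0000000111111110000000011111111)·(1010101100000001110100110010101) mod 2 = 0+0+0+0+0+0+0+1+0+0+0+0+0+0+0+0+0+0+0+0+0+0+0+1+0+0+1+0+1+0+1 mod 2 = 1
  s[4] = (0000000000000001111111111111111)·(1010101100000001110100110010101) mod 2 = 0+0+0+0+0+0+0+0+0+0+0+0+0+0+0+1+1+1+0+1+0+0+1+1+0+0+1+0+1+0+1 mod 2 = 1
Syndrome = 10011
Column 25 of H equals this syndrome → error at bit 25 (1-indexed).
Flip bit 25: 1010101100000001110100110010101 → 1010101100000001110100111010101
Extract data bits at positions {3,5,6,7,9,10,11,12,13,14,15,17,18,19,20,21,22,23,24,25,26,27,28,29,30,31}: 11010000000110100111010101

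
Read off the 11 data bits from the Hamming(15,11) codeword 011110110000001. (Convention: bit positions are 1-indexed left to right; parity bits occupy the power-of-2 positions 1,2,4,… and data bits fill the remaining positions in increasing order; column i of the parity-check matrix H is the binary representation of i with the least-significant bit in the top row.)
Parity bits occupy power-of-2 positions; data bits are at positions {3,5,6,7,9,10,11,12,13,14,15} (1-indexed).
Extract: c[3]=1 c[5]=1 c[6]=0 c[7]=1 c[9]=0 c[10]=0 c[11]=0 c[12]=0 c[13]=0 c[14]=0 c[15]=1
Data = 11010000001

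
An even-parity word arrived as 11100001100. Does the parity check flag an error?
Sum of received bits: 1+1+1+0+0+0+0+1+1+0+0 = 5; 5 mod 2 = 1. Result is 1 ≠ 0 → error detected.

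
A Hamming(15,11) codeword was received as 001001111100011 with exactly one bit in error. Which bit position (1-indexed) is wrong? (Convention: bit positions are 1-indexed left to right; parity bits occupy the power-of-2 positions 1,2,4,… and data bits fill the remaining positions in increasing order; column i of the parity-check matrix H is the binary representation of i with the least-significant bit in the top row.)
Syndrome s = H · r^T (mod 2), r = 001001111100011:
  s[0] = (101010101010101)·(001001111100011) mod 2 = 0+0+1+0+0+0+1+0+1+0+0+0+0+0+1 mod 2 = 0
  s[1] = (011001100110011)·(001001111100011) mod 2 = 0+0+1+0+0+1+1+0+0+1+0+0+0+1+1 mod 2 = 0
  s[2] = (000111100001111)·(001001111100011) mod 2 = 0+0+0+0+0+1+1+0+0+0+0+0+0+1+1 mod 2 = 0
  s[3] = (000000011111111)·(001001111100011) mod 2 = 0+0+0+0+0+0+0+1+1+1+0+0+0+1+1 mod 2 = 1
Syndrome = 0001
Column i of H is the binary representation of i, so the syndrome is the binary index of the flipped bit.
Read s = 0001 with s[0] as LSB: 0·2^0 + 0·2^1 + 0·2^2 + 1·2^3 = 8.
Error is at bit position 8.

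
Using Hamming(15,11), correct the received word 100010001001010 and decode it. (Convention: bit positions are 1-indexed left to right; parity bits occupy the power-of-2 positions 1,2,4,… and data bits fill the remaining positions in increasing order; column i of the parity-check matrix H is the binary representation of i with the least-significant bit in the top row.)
Syndrome s = H · r^T (mod 2), r = 100010001001010:
  s[0] = (101010101010101)·(100010001001010) mod 2 = 1+0+0+0+1+0+0+0+1+0+0+0+0+0+0 mod 2 = 1
  s[1] = (011001100110011)·(100010001001010) mod 2 = 0+0+0+0+0+0+0+0+0+0+0+0+0+1+0 mod 2 = 1
  s[2] = (000111100001111)·(100010001001010) mod 2 = 0+0+0+0+1+0+0+0+0+0+0+1+0+1+0 mod 2 = 1
  s[3] = (000000011111111)·(100010001001010) mod 2 = 0+0+0+0+0+0+0+0+1+0+0+1+0+1+0 mod 2 = 1
Syndrome = 1111
Column 15 of H equals this syndrome → error at bit 15 (1-indexed).
Flip bit 15: 100010001001010 → 100010001001011
Extract data bits at positions {3,5,6,7,9,10,11,12,13,14,15}: 01001001011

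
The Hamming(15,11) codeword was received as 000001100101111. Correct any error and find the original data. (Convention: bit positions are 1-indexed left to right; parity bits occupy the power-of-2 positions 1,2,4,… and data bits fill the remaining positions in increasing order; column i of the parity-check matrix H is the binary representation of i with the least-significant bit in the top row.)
Syndrome s = H · r^T (mod 2), r = 000001100101111:
  s[0] = (101010101010101)·(000001100101111) mod 2 = 0+0+0+0+0+0+1+0+0+0+0+0+1+0+1 mod 2 = 1
  s[1] = (011001100110011)·(000001100101111) mod 2 = 0+0+0+0+0+1+1+0+0+1+0+0+0+1+1 mod 2 = 1
  s[2] = (000111100001111)·(000001100101111) mod 2 = 0+0+0+0+0+1+1+0+0+0+0+1+1+1+1 mod 2 = 0
  s[3] = (000000011111111)·(000001100101111) mod 2 = 0+0+0+0+0+0+0+0+0+1+0+1+1+1+1 mod 2 = 1
Syndrome = 1101
Column 11 of H equals this syndrome → error at bit 11 (1-indexed).
Flip bit 11: 000001100101111 → 000001100111111
Extract data bits at positions {3,5,6,7,9,10,11,12,13,14,15}: 00110111111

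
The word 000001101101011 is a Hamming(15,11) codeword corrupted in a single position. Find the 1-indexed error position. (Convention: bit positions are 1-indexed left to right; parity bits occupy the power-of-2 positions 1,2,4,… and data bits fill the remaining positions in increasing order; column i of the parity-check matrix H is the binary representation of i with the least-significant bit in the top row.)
Syndrome s = H · r^T (mod 2), r = 000001101101011:
  s[0] = (101010101010101)·(000001101101011) mod 2 = 0+0+0+0+0+0+1+0+1+0+0+0+0+0+1 mod 2 = 1
  s[1] = (011001100110011)·(000001101101011) mod 2 = 0+0+0+0+0+1+1+0+0+1+0+0+0+1+1 mod 2 = 1
  s[2] = (000111100001111)·(000001101101011) mod 2 = 0+0+0+0+0+1+1+0+0+0+0+1+0+1+1 mod 2 = 1
  s[3] = (000000011111111)·(000001101101011) mod 2 = 0+0+0+0+0+0+0+0+1+1+0+1+0+1+1 mod 2 = 1
Syndrome = 1111
Column i of H is the binary representation of i, so the syndrome is the binary index of the flipped bit.
Read s = 1111 with s[0] as LSB: 1·2^0 + 1·2^1 + 1·2^2 + 1·2^3 = 15.
Error is at bit position 15.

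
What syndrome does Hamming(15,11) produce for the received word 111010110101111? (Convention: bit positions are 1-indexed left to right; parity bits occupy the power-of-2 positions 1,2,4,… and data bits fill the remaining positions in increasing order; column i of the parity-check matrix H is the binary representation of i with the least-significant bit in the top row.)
Syndrome s = H · r^T (mod 2), r = 111010110101111:
  s[0] = (101010101010101)·(111010110101111) mod 2 = 1+0+1+0+1+0+1+0+0+0+0+0+1+0+1 mod 2 = 0
  s[1] = (011001100110011)·(111010110101111) mod 2 = 0+1+1+0+0+0+1+0+0+1+0+0+0+1+1 mod 2 = 0
  s[2] = (000111100001111)·(111010110101111) mod 2 = 0+0+0+0+1+0+1+0+0+0+0+1+1+1+1 mod 2 = 0
  s[3] = (000000011111111)·(111010110101111) mod 2 = 0+0+0+0+0+0+0+1+0+1+0+1+1+1+1 mod 2 = 0
Syndrome = 0000
s = 0: no error detected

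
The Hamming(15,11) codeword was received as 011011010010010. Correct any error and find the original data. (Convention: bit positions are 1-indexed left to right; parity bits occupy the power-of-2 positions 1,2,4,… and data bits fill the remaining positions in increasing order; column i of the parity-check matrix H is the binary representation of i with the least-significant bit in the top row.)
Syndrome s = H · r^T (mod 2), r = 011011010010010:
  s[0] = (101010101010101)·(011011010010010) mod 2 = 0+0+1+0+1+0+0+0+0+0+1+0+0+0+0 mod 2 = 1
  s[1] = (011001100110011)·(011011010010010) mod 2 = 0+1+1+0+0+1+0+0+0+0+1+0+0+1+0 mod 2 = 1
  s[2] = (000111100001111)·(011011010010010) mod 2 = 0+0+0+0+1+1+0+0+0+0+0+0+0+1+0 mod 2 = 1
  s[3] = (000000011111111)·(011011010010010) mod 2 = 0+0+0+0+0+0+0+1+0+0+1+0+0+1+0 mod 2 = 1
Syndrome = 1111
Column 15 of H equals this syndrome → error at bit 15 (1-indexed).
Flip bit 15: 011011010010010 → 011011010010011
Extract data bits at positions {3,5,6,7,9,10,11,12,13,14,15}: 11100010011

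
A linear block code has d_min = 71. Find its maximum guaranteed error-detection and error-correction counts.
(a) Detection requires d_min ≥ e+1, so e ≤ d_min − 1 = 70.
(b) Correction requires d_min ≥ 2t+1, so t ≤ ⌊(d_min − 1)/2⌋ = ⌊70/2⌋ = 35.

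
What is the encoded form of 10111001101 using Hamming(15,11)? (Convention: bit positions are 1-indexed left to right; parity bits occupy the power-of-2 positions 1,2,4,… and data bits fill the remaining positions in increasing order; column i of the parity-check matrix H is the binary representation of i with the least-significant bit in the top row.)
Codeword c = d · G (mod 2), d = 10111001101:
  c[0] = d·G[:,0] = (10111001101)·(11011010101) mod 2 = 1+0+0+1+1+0+0+0+1+0+1 mod 2 = 1
  c[1] = d·G[:,1] = (10111001101)·(10110110011) mod 2 = 1+0+1+1+0+0+0+0+0+0+1 mod 2 = 0
  c[2] = d·G[:,2] = (10111001101)·(10000000000) mod 2 = 1+0+0+0+0+0+0+0+0+0+0 mod 2 = 1
  c[3] = d·G[:,3] = (10111001101)·(01110001111) mod 2 = 0+0+1+1+0+0+0+1+1+0+1 mod 2 = 1
  c[4] = d·G[:,4] = (10111001101)·(01000000000) mod 2 = 0+0+0+0+0+0+0+0+0+0+0 mod 2 = 0
  c[5] = d·G[:,5] = (10111001101)·(00100000000) mod 2 = 0+0+1+0+0+0+0+0+0+0+0 mod 2 = 1
  c[6] = d·G[:,6] = (10111001101)·(00010000000) mod 2 = 0+0+0+1+0+0+0+0+0+0+0 mod 2 = 1
  c[7] = d·G[:,7] = (10111001101)·(00001111111) mod 2 = 0+0+0+0+1+0+0+1+1+0+1 mod 2 = 0
  c[8] = d·G[:,8] = (10111001101)·(00001000000) mod 2 = 0+0+0+0+1+0+0+0+0+0+0 mod 2 = 1
  c[9] = d·G[:,9] = (10111001101)·(00000100000) mod 2 = 0+0+0+0+0+0+0+0+0+0+0 mod 2 = 0
  c[10] = d·G[:,10] = (10111001101)·(00000010000) mod 2 = 0+0+0+0+0+0+0+0+0+0+0 mod 2 = 0
  c[11] = d·G[:,11] = (10111001101)·(00000001000) mod 2 = 0+0+0+0+0+0+0+1+0+0+0 mod 2 = 1
  c[12] = d·G[:,12] = (10111001101)·(00000000100) mod 2 = 0+0+0+0+0+0+0+0+1+0+0 mod 2 = 1
  c[13] = d·G[:,13] = (10111001101)·(00000000010) mod 2 = 0+0+0+0+0+0+0+0+0+0+0 mod 2 = 0
  c[14] = d·G[:,14] = (10111001101)·(00000000001) mod 2 = 0+0+0+0+0+0+0+0+0+0+1 mod 2 = 1
Codeword = 101101101001101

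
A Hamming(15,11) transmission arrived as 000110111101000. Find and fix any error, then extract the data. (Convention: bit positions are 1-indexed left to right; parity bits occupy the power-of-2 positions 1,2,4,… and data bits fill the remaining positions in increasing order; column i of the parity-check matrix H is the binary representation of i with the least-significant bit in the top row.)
Syndrome s = H · r^T (mod 2), r = 000110111101000:
  s[0] = (101010101010101)·(000110111101000) mod 2 = 0+0+0+0+1+0+1+0+1+0+0+0+0+0+0 mod 2 = 1
  s[1] = (011001100110011)·(000110111101000) mod 2 = 0+0+0+0+0+0+1+0+0+1+0+0+0+0+0 mod 2 = 0
  s[2] = (000111100001111)·(000110111101000) mod 2 = 0+0+0+1+1+0+1+0+0+0+0+1+0+0+0 mod 2 = 0
  s[3] = (000000011111111)·(000110111101000) mod 2 = 0+0+0+0+0+0+0+1+1+1+0+1+0+0+0 mod 2 = 0
Syndrome = 1000
Column 1 of H equals this syndrome → error at bit 1 (1-indexed).
Flip bit 1: 000110111101000 → 100110111101000
Extract data bits at positions {3,5,6,7,9,10,11,12,13,14,15}: 01011101000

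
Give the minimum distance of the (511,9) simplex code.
d_min = 256 (every nonzero codeword of the simplex code S_9 has weight 2^(r−1) = 256).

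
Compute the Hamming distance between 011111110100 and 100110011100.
XOR = 111001101000, count of 1s = 6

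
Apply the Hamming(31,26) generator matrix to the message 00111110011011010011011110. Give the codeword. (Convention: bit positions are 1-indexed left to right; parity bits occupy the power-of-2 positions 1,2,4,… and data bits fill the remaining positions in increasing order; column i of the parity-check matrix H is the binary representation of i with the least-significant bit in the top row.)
Codeword c = d · G (mod 2), d = 00111110011011010011011110:
  c[0] = d·G[:,0] = (00111110011011010011011110)·(11011010101101010101010101) mod 2 = 0+0+0+1+1+0+1+0+0+0+1+0+0+1+0+1+0+0+0+1+0+1+0+1+0+0 mod 2 = 1
  c[1] = d·G[:,1] = (00111110011011010011011110)·(10110110011011001100110011) mod 2 = 0+0+1+1+0+1+1+0+0+1+1+0+1+1+0+0+0+0+0+0+0+1+0+0+1+0 mod 2 = 0
  c[2] = d·G[:,2] = (00111110011011010011011110)·(10000000000000000000000000) mod 2 = 0+0+0+0+0+0+0+0+0+0+0+0+0+0+0+0+0+0+0+0+0+0+0+0+0+0 mod 2 = 0
  c[3] = d·G[:,3] = (00111110011011010011011110)·(01110001111000111100001111) mod 2 = 0+0+1+1+0+0+0+0+0+1+1+0+0+0+0+1+0+0+0+0+0+0+1+1+1+0 mod 2 = 0
  c[4] = d·G[:,4] = (00111110011011010011011110)·(01000000000000000000000000) mod 2 = 0+0+0+0+0+0+0+0+0+0+0+0+0+0+0+0+0+0+0+0+0+0+0+0+0+0 mod 2 = 0
  c[5] = d·G[:,5] = (00111110011011010011011110)·(00100000000000000000000000) mod 2 = 0+0+1+0+0+0+0+0+0+0+0+0+0+0+0+0+0+0+0+0+0+0+0+0+0+0 mod 2 = 1
  c[6] = d·G[:,6] = (00111110011011010011011110)·(00010000000000000000000000) mod 2 = 0+0+0+1+0+0+0+0+0+0+0+0+0+0+0+0+0+0+0+0+0+0+0+0+0+0 mod 2 = 1
  c[7] = d·G[:,7] = (00111110011011010011011110)·(00001111111000000011111111) mod 2 = 0+0+0+0+1+1+1+0+0+1+1+0+0+0+0+0+0+0+1+1+0+1+1+1+1+0 mod 2 = 1
  c[8] = d·G[:,8] = (00111110011011010011011110)·(00001000000000000000000000) mod 2 = 0+0+0+0+1+0+0+0+0+0+0+0+0+0+0+0+0+0+0+0+0+0+0+0+0+0 mod 2 = 1
  c[9] = d·G[:,9] = (00111110011011010011011110)·(00000100000000000000000000) mod 2 = 0+0+0+0+0+1+0+0+0+0+0+0+0+0+0+0+0+0+0+0+0+0+0+0+0+0 mod 2 = 1
  c[10] = d·G[:,10] = (00111110011011010011011110)·(00000010000000000000000000) mod 2 = 0+0+0+0+0+0+1+0+0+0+0+0+0+0+0+0+0+0+0+0+0+0+0+0+0+0 mod 2 = 1
  c[11] = d·G[:,11] = (00111110011011010011011110)·(00000001000000000000000000) mod 2 = 0+0+0+0+0+0+0+0+0+0+0+0+0+0+0+0+0+0+0+0+0+0+0+0+0+0 mod 2 = 0
  c[12] = d·G[:,12] = (00111110011011010011011110)·(00000000100000000000000000) mod 2 = 0+0+0+0+0+0+0+0+0+0+0+0+0+0+0+0+0+0+0+0+0+0+0+0+0+0 mod 2 = 0
  c[13] = d·G[:,13] = (00111110011011010011011110)·(00000000010000000000000000) mod 2 = 0+0+0+0+0+0+0+0+0+1+0+0+0+0+0+0+0+0+0+0+0+0+0+0+0+0 mod 2 = 1
  c[14] = d·G[:,14] = (00111110011011010011011110)·(00000000001000000000000000) mod 2 = 0+0+0+0+0+0+0+0+0+0+1+0+0+0+0+0+0+0+0+0+0+0+0+0+0+0 mod 2 = 1
  c[15] = d·G[:,15] = (00111110011011010011011110)·(00000000000111111111111111) mod 2 = 0+0+0+0+0+0+0+0+0+0+0+0+1+1+0+1+0+0+1+1+0+1+1+1+1+0 mod 2 = 1
  c[16] = d·G[:,16] = (00111110011011010011011110)·(00000000000100000000000000) mod 2 = 0+0+0+0+0+0+0+0+0+0+0+0+0+0+0+0+0+0+0+0+0+0+0+0+0+0 mod 2 = 0
  c[17] = d·G[:,17] = (00111110011011010011011110)·(00000000000010000000000000) mod 2 = 0+0+0+0+0+0+0+0+0+0+0+0+1+0+0+0+0+0+0+0+0+0+0+0+0+0 mod 2 = 1
  c[18] = d·G[:,18] = (00111110011011010011011110)·(00000000000001000000000000) mod 2 = 0+0+0+0+0+0+0+0+0+0+0+0+0+1+0+0+0+0+0+0+0+0+0+0+0+0 mod 2 = 1
  c[19] = d·G[:,19] = (00111110011011010011011110)·(00000000000000100000000000) mod 2 = 0+0+0+0+0+0+0+0+0+0+0+0+0+0+0+0+0+0+0+0+0+0+0+0+0+0 mod 2 = 0
  c[20] = d·G[:,20] = (00111110011011010011011110)·(00000000000000010000000000) mod 2 = 0+0+0+0+0+0+0+0+0+0+0+0+0+0+0+1+0+0+0+0+0+0+0+0+0+0 mod 2 = 1
  c[21] = d·G[:,21] = (00111110011011010011011110)·(00000000000000001000000000) mod 2 = 0+0+0+0+0+0+0+0+0+0+0+0+0+0+0+0+0+0+0+0+0+0+0+0+0+0 mod 2 = 0
  c[22] = d·G[:,22] = (00111110011011010011011110)·(00000000000000000100000000) mod 2 = 0+0+0+0+0+0+0+0+0+0+0+0+0+0+0+0+0+0+0+0+0+0+0+0+0+0 mod 2 = 0
  c[23] = d·G[:,23] = (00111110011011010011011110)·(00000000000000000010000000) mod 2 = 0+0+0+0+0+0+0+0+0+0+0+0+0+0+0+0+0+0+1+0+0+0+0+0+0+0 mod 2 = 1
  c[24] = d·G[:,24] = (00111110011011010011011110)·(00000000000000000001000000) mod 2 = 0+0+0+0+0+0+0+0+0+0+0+0+0+0+0+0+0+0+0+1+0+0+0+0+0+0 mod 2 = 1
  c[25] = d·G[:,25] = (00111110011011010011011110)·(00000000000000000000100000) mod 2 = 0+0+0+0+0+0+0+0+0+0+0+0+0+0+0+0+0+0+0+0+0+0+0+0+0+0 mod 2 = 0
  c[26] = d·G[:,26] = (00111110011011010011011110)·(00000000000000000000010000) mod 2 = 0+0+0+0+0+0+0+0+0+0+0+0+0+0+0+0+0+0+0+0+0+1+0+0+0+0 mod 2 = 1
  c[27] = d·G[:,27] = (00111110011011010011011110)·(00000000000000000000001000) mod 2 = 0+0+0+0+0+0+0+0+0+0+0+0+0+0+0+0+0+0+0+0+0+0+1+0+0+0 mod 2 = 1
  c[28] = d·G[:,28] = (00111110011011010011011110)·(00000000000000000000000100) mod 2 = 0+0+0+0+0+0+0+0+0+0+0+0+0+0+0+0+0+0+0+0+0+0+0+1+0+0 mod 2 = 1
  c[29] = d·G[:,29] = (00111110011011010011011110)·(00000000000000000000000010) mod 2 = 0+0+0+0+0+0+0+0+0+0+0+0+0+0+0+0+0+0+0+0+0+0+0+0+1+0 mod 2 = 1
  c[30] = d·G[:,30] = (00111110011011010011011110)·(00000000000000000000000001) mod 2 = 0+0+0+0+0+0+0+0+0+0+0+0+0+0+0+0+0+0+0+0+0+0+0+0+0+0 mod 2 = 0
Codeword = 1000011111100111011010011011110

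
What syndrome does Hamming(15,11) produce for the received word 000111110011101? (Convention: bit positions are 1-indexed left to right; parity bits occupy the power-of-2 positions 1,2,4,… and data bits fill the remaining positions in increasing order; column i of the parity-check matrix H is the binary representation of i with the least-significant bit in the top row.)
Syndrome s = H · r^T (mod 2), r = 000111110011101:
  s[0] = (101010101010101)·(000111110011101) mod 2 = 0+0+0+0+1+0+1+0+0+0+1+0+1+0+1 mod 2 = 1
  s[1] = (011001100110011)·(000111110011101) mod 2 = 0+0+0+0+0+1+1+0+0+0+1+0+0+0+1 mod 2 = 0
  s[2] = (000111100001111)·(000111110011101) mod 2 = 0+0+0+1+1+1+1+0+0+0+0+1+1+0+1 mod 2 = 1
  s[3] = (000000011111111)·(000111110011101) mod 2 = 0+0+0+0+0+0+0+1+0+0+1+1+1+0+1 mod 2 = 1
Syndrome = 1011
Non-zero syndrome: error at position 13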